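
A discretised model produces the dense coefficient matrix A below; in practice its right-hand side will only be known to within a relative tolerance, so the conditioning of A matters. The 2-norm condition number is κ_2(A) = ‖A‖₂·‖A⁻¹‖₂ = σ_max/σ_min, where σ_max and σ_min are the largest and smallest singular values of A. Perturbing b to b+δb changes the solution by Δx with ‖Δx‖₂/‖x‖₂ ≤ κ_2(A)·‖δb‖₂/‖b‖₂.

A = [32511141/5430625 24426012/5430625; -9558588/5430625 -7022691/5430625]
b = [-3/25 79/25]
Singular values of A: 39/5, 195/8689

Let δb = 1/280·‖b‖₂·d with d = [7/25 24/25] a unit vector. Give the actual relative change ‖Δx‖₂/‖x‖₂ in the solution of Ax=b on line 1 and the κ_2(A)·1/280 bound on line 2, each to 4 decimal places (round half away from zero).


0.0038
1.2413

from the listed singular values, σ₁ = 39/5, σ_n = 195/8689
κ = σ_max/σ_min = (39/5)/(195/8689) = 347.5600
κ_2(A)·‖δb‖/‖b‖ = 1.2413
solve Ax = b  →  x = [-80.3087 106.8646]
‖b‖₂ = 3.1623 and ‖x‖₂ = 133.6770
with δb = [0.0032 0.0108], A·Δx = δb → ‖Δx‖ = 0.5032
dividing the unrounded norms, ‖Δx‖/‖x‖ = 0.0038
so the bound overstates the realised error by a factor of ≈ 329.7245 (computed from the unrounded values)


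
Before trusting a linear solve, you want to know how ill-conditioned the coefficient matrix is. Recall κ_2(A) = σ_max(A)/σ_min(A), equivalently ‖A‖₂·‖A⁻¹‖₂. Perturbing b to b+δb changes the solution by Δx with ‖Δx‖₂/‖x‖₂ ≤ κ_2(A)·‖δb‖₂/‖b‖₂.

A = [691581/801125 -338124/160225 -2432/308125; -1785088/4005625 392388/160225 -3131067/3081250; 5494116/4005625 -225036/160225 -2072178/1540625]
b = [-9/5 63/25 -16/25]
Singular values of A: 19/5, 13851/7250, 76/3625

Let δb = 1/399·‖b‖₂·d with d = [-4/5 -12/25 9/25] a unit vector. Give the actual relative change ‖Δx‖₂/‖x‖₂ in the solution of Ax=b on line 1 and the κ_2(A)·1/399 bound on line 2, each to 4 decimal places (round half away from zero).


0.3991
0.4543

σ_max = 19/5, σ_min = 76/3625
κ = σ_max/σ_min = (19/5)/(76/3625) = 181.2500
bound on ‖Δx‖/‖x‖: κ·ε = 181.2500·1/399 = 0.4543
solve Ax = b  →  x = [-0.0763 0.8235 -0.4618]
2-norm of b is 3.1623; of x, 0.9472
δb = ε·‖b‖·d = [-0.0063 -0.0038 0.0029]; solving A·Δx = δb gives ‖Δx‖ = 0.3780
realised ‖Δx‖/‖x‖ = 0.3991
tightness: 0.3991 against a bound of 0.4543 (unrounded ratio ≈ 0.8785)


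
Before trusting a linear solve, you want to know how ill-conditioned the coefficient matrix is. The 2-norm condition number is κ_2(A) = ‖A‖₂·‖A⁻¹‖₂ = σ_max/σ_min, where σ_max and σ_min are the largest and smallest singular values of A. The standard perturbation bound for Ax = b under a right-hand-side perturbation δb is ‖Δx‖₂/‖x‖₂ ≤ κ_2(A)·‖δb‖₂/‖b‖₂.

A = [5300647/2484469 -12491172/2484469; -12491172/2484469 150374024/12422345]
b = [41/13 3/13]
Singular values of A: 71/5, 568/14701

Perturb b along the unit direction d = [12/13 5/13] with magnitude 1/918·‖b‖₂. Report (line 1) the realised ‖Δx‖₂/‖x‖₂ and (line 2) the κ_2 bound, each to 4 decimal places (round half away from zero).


0.0011
0.4004

largest singular value 71/5, smallest 568/14701
κ = σ_max/σ_min = (71/5)/(568/14701) = 367.5250
worst-case relative error ≤ 367.5250 × 1/918 = 0.4004
solve Ax = b  →  x = [71.7004 29.7989]
‖b‖₂ = 3.1623 and ‖x‖₂ = 77.6462
with δb = [0.0032 0.0013], A·Δx = δb → ‖Δx‖ = 0.0892
realised ‖Δx‖/‖x‖ = 0.0011
so the bound overstates the realised error by a factor of ≈ 348.6650 (computed from the unrounded values)


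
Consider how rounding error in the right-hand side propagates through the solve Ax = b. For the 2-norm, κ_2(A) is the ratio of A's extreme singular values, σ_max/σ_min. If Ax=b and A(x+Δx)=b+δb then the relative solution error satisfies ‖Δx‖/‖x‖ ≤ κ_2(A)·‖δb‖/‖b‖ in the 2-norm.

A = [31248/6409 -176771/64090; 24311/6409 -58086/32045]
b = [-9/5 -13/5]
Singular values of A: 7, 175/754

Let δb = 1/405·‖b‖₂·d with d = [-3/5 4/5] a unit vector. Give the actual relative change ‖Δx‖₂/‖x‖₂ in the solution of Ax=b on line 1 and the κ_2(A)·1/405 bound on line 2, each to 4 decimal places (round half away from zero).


σ_max = 7, σ_min = 175/754
condition number: 7 ÷ (175/754) = 30.1600
κ_2(A)·‖δb‖/‖b‖ = 0.0745
solve Ax = b  →  x = [-2.4057 -3.6000]
2-norm of b is 3.1623; of x, 4.3298
with δb = [-0.0047 0.0062], A·Δx = δb → ‖Δx‖ = 0.0336
realised ‖Δx‖/‖x‖ = 0.0078
so the bound overstates the realised error by a factor of ≈ 9.5845 (computed from the unrounded values)

0.0078
0.0745


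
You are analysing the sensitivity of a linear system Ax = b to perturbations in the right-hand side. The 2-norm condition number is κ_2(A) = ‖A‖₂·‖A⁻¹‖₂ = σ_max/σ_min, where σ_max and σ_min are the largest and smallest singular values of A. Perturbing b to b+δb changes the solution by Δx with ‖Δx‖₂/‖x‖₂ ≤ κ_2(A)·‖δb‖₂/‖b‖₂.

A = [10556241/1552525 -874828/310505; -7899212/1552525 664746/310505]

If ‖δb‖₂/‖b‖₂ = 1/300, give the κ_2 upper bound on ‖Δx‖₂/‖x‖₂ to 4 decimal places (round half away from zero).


M = AᵀA = [534866997757/7416411925 -44571891636/1483282385; -44571891636/1483282385 3714496228/296656477]. tr(M)=48286877189/570493225, det(M)=1119364/22819729
char-poly roots: 2116/25 and 13225/22819729
σ_max=√(2116/25)=(46/5), σ_min=√(13225/22819729)=(115/4777) → κ = 382.1600
worst-case relative error ≤ 382.1600 × 1/300 = 1.2739

1.2739


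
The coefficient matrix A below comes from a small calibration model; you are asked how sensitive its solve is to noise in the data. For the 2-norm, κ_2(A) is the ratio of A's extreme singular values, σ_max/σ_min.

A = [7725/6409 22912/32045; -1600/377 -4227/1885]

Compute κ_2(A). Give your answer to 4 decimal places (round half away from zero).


M = AᵀA = [799515625/41075281 426312000/41075281; 426312000/41075281 227547025/41075281]. tr(M)=3553850/142129, det(M)=15625/142129
solving λ² − 3553850/142129·λ + 15625/142129 = 0 gives λ = 25, 625/142129
so κ_2 = √(25 / (625/142129)) = 75.4000

75.4000


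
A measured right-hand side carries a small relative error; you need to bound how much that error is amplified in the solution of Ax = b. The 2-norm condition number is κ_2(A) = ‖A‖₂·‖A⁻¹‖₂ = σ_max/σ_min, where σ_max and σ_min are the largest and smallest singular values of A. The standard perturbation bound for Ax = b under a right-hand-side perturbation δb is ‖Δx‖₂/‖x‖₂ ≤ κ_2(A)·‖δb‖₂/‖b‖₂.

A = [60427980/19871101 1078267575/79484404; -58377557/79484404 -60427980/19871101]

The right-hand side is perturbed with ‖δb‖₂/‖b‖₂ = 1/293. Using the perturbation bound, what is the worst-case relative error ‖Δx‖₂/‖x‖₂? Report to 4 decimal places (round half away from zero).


0.9683

M = AᵀA = [897151687169/91666842896 249144561540/5729177681; 249144561540/5729177681 17717177864025/91666842896]. tr(M)=227004018917/1117888328, det(M)=18326390625/35772426496
λ_max, λ_min = (227004018917/1117888328 ± √3220516484199871052329/78104644617414724)/2 = 3249/16, 5640625/2235776656
κ_2(A) = √(λ_max/λ_min) = √((3249/16) / (5640625/2235776656)) = 283.7040
perturbation bound = 283.7040·1/293 = 0.9683


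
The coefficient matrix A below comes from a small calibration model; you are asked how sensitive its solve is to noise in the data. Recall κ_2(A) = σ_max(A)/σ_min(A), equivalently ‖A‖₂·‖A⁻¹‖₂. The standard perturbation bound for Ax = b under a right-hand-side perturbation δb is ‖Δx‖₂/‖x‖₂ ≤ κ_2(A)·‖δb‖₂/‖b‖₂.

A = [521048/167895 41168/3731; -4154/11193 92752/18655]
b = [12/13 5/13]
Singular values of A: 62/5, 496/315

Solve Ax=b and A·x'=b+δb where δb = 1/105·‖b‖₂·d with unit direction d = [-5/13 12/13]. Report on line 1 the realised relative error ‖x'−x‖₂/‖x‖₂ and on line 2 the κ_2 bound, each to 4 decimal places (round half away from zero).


0.0750
0.0750

from the listed singular values, σ₁ = 62/5, σ_n = 496/315
condition number: (62/5) ÷ (496/315) = 7.8750
worst-case relative error ≤ 7.8750 × 1/105 = 0.0750
solve Ax = b  →  x = [0.0177 0.0787]
2-norm of b is 1.0000; of x, 0.0806
with δb = [-0.0037 0.0088], A·Δx = δb → ‖Δx‖ = 0.0060
relative error = 0.0750
so the bound is sharp here: realised error equals the bound


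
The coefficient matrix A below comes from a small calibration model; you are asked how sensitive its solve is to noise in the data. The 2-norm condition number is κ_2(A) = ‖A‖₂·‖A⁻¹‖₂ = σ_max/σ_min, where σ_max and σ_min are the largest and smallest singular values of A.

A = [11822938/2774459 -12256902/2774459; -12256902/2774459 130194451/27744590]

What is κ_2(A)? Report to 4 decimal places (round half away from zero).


M = AᵀA = [344843649928/9152940241 -1810289269341/45764701205; -1810289269341/45764701205 38018739280561/915294024100]. tr(M)=86210587721/1088340100, det(M)=62742241/272085025
λ_max, λ_min = (86210587721/1088340100 ± √7431172876850729348241/1184484173268010000)/2 = 7921/100, 31684/10883401
κ = σ_max/σ_min = (89/10)/(178/3299) = 164.9500

164.9500


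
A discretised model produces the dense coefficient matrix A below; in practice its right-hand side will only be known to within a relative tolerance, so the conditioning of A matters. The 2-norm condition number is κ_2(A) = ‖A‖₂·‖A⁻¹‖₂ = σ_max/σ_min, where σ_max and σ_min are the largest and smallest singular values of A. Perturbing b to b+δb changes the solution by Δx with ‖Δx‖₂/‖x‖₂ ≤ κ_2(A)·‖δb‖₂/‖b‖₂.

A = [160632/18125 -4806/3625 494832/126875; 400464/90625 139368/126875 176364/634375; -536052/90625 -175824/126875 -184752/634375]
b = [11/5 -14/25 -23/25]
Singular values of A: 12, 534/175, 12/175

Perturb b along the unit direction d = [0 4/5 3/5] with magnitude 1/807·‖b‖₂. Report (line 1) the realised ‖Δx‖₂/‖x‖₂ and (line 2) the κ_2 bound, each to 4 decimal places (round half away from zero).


0.0030
0.2169

largest singular value 12, smallest 12/175
κ_2(A) = 12 / (12/175) = 175.0000
bound on ‖Δx‖/‖x‖: κ·ε = 175.0000·1/807 = 0.2169
solve Ax = b  →  x = [3.0536 -10.2948 -9.8743]
‖b‖₂ = 2.4495 and ‖x‖₂ = 14.5880
Δx = A⁻¹·δb where δb = 1/807·2.4495·d; ‖Δx‖ = 0.0443
relative error = 0.0030
so the bound overstates the realised error by a factor of ≈ 71.4662 (computed from the unrounded values)


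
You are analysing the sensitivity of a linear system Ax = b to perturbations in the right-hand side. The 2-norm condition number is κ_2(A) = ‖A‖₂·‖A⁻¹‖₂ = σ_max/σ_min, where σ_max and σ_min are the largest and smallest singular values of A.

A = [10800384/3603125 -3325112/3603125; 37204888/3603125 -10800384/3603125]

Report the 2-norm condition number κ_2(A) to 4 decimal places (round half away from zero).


form AᵀA = [2401363177024/20772015625 -700383301632/20772015625; -700383301632/20772015625 204327462976/20772015625] with trace 4169105024/33235225 and determinant 9834496/33235225
λ_max, λ_min = (4169105024/33235225 ± √17380129294392754176/1104580180800625)/2 = 3136/25, 3136/1329409
κ_2(A) = √(λ_max/λ_min) = √((3136/25) / (3136/1329409)) = 230.6000

230.6000


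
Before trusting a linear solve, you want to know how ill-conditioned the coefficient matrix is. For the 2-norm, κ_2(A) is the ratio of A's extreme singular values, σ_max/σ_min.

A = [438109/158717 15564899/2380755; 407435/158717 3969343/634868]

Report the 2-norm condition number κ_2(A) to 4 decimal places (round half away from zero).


M = AᵀA = [425615666/29953729 61278511679/1797223740; 61278511679/1797223740 8824359287401/107833424400]. tr(M)=61281512929/638067600, det(M)=5764801/25522704
char-poly roots: 2401/25 and 60025/25522704
so κ_2 = √((2401/25) / (60025/25522704)) = 202.0800

202.0800


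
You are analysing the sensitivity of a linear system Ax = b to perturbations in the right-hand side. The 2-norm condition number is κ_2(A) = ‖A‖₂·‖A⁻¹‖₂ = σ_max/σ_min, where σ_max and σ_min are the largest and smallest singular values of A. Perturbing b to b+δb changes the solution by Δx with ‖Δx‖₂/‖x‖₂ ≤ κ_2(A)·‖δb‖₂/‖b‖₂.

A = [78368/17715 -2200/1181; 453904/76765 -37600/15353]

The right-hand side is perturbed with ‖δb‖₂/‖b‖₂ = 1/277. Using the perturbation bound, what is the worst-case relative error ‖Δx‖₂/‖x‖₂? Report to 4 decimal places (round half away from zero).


form AᵀA = [115687216384/2121431481 -16067518720/707143827; -16067518720/707143827 2231720000/235714609] with trace 803388736/12552849 and determinant 409600/12552849
eigenvalues of AᵀA: λ = (tr ± √(tr²−4·det))/2 = 64, 6400/12552849
σ_max=√64=8, σ_min=√(6400/12552849)=(80/3543) → κ = 354.3000
worst-case relative error ≤ 354.3000 × 1/277 = 1.2791

1.2791


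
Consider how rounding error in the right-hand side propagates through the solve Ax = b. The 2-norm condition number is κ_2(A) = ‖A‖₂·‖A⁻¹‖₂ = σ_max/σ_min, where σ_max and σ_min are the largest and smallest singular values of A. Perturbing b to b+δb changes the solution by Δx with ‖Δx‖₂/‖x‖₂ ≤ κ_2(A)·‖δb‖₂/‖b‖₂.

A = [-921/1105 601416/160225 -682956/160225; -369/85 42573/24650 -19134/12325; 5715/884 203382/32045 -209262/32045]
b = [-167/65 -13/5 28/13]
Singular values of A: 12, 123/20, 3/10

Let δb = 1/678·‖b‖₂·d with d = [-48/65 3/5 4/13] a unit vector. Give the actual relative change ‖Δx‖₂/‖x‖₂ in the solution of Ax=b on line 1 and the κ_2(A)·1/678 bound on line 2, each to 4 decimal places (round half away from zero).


from the listed singular values, σ₁ = 12, σ_n = 3/10
κ = σ_max/σ_min = 12/(3/10) = 40.0000
κ_2(A)·‖δb‖/‖b‖ = 0.0590
solve Ax = b  →  x = [0.6131 2.2534 2.4672]
2-norm of b is 4.2426; of x, 3.3972
with δb = [-0.0046 0.0038 0.0019], A·Δx = δb → ‖Δx‖ = 0.0209
realised ‖Δx‖/‖x‖ = 0.0061
so the bound overstates the realised error by a factor of ≈ 9.6088 (computed from the unrounded values)

0.0061
0.0590


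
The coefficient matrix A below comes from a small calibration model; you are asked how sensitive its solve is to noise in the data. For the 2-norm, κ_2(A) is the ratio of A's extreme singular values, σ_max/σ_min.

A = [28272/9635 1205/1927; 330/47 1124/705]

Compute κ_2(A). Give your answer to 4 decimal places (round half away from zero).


AᵀA = [5375828484/92833225 48381320/3713329; 48381320/3713329 2450440681/835499025]; tr = 30239677/497025, det = 114244/1380625
char-poly roots: 1521/25 and 676/497025
σ_max=√(1521/25)=(39/5), σ_min=√(676/497025)=(26/705) → κ = 211.5000

211.5000


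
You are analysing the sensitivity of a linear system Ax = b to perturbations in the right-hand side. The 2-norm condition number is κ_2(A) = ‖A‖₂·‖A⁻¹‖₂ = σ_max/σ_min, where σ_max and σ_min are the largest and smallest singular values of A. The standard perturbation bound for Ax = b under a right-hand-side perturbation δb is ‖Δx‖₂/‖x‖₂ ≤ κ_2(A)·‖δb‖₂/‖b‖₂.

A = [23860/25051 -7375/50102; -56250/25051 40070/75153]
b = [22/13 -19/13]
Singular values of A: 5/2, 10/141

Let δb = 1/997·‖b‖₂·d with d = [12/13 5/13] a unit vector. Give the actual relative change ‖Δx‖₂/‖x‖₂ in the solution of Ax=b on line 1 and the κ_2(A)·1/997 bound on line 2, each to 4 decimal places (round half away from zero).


largest singular value 5/2, smallest 10/141
κ = σ_max/σ_min = (5/2)/(10/141) = 35.2500
perturbation bound = 35.2500·1/997 = 0.0354
solve Ax = b  →  x = [3.8756 13.5805]
2-norm of b is 2.2361; of x, 14.1227
Δx = A⁻¹·δb where δb = 1/997·2.2361·d; ‖Δx‖ = 0.0316
dividing the unrounded norms, ‖Δx‖/‖x‖ = 0.0022
realised/bound (from unrounded values) ≈ 0.0633

0.0022
0.0354


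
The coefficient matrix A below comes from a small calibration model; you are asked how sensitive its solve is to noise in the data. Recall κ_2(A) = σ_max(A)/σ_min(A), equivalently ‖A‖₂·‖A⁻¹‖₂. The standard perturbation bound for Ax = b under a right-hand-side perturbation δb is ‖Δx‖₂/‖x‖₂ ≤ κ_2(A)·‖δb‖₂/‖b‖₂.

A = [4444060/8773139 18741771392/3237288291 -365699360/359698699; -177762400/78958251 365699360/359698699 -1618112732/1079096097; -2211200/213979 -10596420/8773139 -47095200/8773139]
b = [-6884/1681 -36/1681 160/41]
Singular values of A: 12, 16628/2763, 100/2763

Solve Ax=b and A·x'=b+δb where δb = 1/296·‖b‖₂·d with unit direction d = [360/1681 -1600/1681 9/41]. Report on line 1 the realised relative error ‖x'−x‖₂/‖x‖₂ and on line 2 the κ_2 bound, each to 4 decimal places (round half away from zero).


0.7101
1.1201

largest singular value 12, smallest 100/2763
κ_2(A) = 12 / (100/2763) = 331.5600
bound on ‖Δx‖/‖x‖: κ·ε = 331.5600·1/296 = 1.1201
solve Ax = b  →  x = [-0.2941 -0.6829 -0.0071]
2-norm of b is 5.6569; of x, 0.7436
re-solving with b+δb shifts x by Δx of norm 0.5280
dividing the unrounded norms, ‖Δx‖/‖x‖ = 0.7101
realised/bound (from unrounded values) ≈ 0.6340


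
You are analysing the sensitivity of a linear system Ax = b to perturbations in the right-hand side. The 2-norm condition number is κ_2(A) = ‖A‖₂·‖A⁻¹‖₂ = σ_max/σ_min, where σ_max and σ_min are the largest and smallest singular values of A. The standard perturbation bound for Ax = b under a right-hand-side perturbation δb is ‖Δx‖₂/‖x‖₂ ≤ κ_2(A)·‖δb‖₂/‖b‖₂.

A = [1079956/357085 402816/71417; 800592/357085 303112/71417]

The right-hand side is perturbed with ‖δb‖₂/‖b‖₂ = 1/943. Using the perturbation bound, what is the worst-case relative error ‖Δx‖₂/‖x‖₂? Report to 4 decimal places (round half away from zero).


M = AᵀA = [72290100496/5100387889 135538519680/5100387889; 135538519680/5100387889 254137614400/5100387889]. tr(M)=1129507664/17648401, det(M)=640000/17648401
eigenvalues of AᵀA: λ = (tr ± √(tr²−4·det))/2 = 64, 10000/17648401
κ = σ_max/σ_min = 8/(100/4201) = 336.0800
bound on ‖Δx‖/‖x‖: κ·ε = 336.0800·1/943 = 0.3564

0.3564


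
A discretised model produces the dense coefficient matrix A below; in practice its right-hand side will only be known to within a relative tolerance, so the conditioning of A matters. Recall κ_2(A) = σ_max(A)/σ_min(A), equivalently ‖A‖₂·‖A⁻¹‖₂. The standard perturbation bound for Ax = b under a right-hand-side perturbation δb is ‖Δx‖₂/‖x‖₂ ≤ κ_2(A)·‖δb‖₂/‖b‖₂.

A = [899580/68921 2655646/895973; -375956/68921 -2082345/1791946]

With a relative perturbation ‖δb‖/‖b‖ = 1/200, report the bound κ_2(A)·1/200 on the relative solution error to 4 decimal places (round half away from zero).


M = AᵀA = [950587090336/4750104241 213877005930/4750104241; 213877005930/4750104241 192579783481/19000416964]. tr(M)=2376518825/11303044, det(M)=2829124/2825761
solving λ² − 2376518825/11303044·λ + 2829124/2825761 = 0 gives λ = 841/4, 13456/2825761
κ_2(A) = √(λ_max/λ_min) = √((841/4) / (13456/2825761)) = 210.1250
worst-case relative error ≤ 210.1250 × 1/200 = 1.0506

1.0506


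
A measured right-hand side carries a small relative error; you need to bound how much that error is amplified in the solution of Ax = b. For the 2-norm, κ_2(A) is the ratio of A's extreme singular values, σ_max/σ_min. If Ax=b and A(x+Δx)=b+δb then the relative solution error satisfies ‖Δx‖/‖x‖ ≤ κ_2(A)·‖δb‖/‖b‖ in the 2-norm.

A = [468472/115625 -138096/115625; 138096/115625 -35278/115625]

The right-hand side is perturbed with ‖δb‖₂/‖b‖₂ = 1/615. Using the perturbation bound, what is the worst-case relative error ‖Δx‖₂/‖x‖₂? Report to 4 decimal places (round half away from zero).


form AᵀA = [381658432/21390625 -111305376/21390625; -111305376/21390625 32504068/21390625] with trace 132532/6845 and determinant 30976/855625
char-poly roots: 484/25 and 64/34225
κ_2(A) = √(λ_max/λ_min) = √((484/25) / (64/34225)) = 101.7500
worst-case relative error ≤ 101.7500 × 1/615 = 0.1654

0.1654


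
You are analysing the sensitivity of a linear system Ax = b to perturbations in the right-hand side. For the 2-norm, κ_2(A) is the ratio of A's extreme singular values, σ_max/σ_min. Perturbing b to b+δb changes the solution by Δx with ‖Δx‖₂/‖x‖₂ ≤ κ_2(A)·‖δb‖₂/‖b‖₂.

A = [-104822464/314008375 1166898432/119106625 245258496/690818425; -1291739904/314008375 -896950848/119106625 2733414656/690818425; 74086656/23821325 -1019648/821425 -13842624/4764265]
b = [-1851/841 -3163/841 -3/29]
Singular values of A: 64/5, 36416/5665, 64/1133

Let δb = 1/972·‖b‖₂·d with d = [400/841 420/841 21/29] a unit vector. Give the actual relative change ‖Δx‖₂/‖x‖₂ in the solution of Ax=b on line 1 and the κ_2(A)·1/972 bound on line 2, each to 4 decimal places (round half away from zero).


from the listed singular values, σ₁ = 64/5, σ_n = 64/1133
κ_2(A) = (64/5) / (64/1133) = 226.6000
bound on ‖Δx‖/‖x‖: κ·ε = 226.6000·1/972 = 0.2331
solve Ax = b  →  x = [-36.2869 -0.0557 -38.7826]
‖b‖ = 4.3589, ‖x‖ = 53.1115
with δb = [0.0021 0.0022 0.0032], A·Δx = δb → ‖Δx‖ = 0.0794
realised ‖Δx‖/‖x‖ = 0.0015
tightness: 0.0015 against a bound of 0.2331 (unrounded ratio ≈ 0.0064)

0.0015
0.2331


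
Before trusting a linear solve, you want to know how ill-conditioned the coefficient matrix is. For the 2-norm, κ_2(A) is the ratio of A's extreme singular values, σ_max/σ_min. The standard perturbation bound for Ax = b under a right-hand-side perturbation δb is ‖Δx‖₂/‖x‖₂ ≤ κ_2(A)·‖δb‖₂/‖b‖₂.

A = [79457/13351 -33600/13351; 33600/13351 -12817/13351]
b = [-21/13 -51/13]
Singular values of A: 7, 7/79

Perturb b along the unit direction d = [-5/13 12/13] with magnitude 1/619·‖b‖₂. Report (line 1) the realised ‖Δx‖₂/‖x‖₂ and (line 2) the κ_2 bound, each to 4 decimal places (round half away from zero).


0.0023
0.1276

σ_max = 7, σ_min = 7/79
κ_2(A) = 7 / (7/79) = 79.0000
bound on ‖Δx‖/‖x‖: κ·ε = 79.0000·1/619 = 0.1276
solve Ax = b  →  x = [-13.4176 -31.0879]
‖b‖ = 4.2426, ‖x‖ = 33.8599
δb = ε·‖b‖·d = [-0.0026 0.0063]; solving A·Δx = δb gives ‖Δx‖ = 0.0774
realised ‖Δx‖/‖x‖ = 0.0023
so the bound overstates the realised error by a factor of ≈ 55.8659 (computed from the unrounded values)


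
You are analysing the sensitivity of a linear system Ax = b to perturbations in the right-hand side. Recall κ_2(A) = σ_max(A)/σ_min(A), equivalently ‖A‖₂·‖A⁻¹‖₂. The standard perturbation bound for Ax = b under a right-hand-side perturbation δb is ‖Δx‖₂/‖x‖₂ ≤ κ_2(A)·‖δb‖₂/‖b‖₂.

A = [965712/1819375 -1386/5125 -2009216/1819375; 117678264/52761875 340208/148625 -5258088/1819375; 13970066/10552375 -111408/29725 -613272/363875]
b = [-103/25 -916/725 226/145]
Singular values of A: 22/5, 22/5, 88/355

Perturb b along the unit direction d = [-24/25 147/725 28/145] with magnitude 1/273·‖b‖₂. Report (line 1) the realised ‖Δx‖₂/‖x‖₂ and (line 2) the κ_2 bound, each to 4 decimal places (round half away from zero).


σ_max = 22/5, σ_min = 88/355
κ_2(A) = (22/5) / (88/355) = 17.7500
κ_2(A)·‖δb‖/‖b‖ = 0.0650
solve Ax = b  →  x = [12.7162 -0.3936 9.9390]
‖b‖₂ = 4.5826 and ‖x‖₂ = 16.1444
with δb = [-0.0161 0.0034 0.0032], A·Δx = δb → ‖Δx‖ = 0.0677
relative error = 0.0042
tightness: 0.0042 against a bound of 0.0650 (unrounded ratio ≈ 0.0645)

0.0042
0.0650


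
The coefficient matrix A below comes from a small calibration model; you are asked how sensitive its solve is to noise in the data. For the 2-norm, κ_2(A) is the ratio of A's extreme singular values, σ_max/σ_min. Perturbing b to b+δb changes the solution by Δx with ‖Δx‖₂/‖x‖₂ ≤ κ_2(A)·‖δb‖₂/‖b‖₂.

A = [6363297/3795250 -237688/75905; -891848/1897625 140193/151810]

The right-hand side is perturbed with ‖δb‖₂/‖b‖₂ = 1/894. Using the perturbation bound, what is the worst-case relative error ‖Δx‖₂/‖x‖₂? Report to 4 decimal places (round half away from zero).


0.1998

form AᵀA = [69876992209/23046276100 -6550040736/1152313805; -6550040736/1152313805 9825456745/921851044] with trace 545870953/39872450 and determinant 1874161/318979600
λ_max, λ_min = (545870953/39872450 ± √74484433408436496/397453067250625)/2 = 1369/100, 1369/3189796
κ = σ_max/σ_min = (37/10)/(37/1786) = 178.6000
perturbation bound = 178.6000·1/894 = 0.1998


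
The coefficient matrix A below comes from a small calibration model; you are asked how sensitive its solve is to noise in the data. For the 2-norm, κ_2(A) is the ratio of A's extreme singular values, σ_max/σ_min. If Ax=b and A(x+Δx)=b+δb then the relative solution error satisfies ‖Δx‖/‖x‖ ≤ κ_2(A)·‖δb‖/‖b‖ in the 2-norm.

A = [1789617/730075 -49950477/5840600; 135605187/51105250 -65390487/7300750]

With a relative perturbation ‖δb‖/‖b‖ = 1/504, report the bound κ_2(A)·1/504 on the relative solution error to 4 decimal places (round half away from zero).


M = AᵀA = [40525729933509/3105525062500 -39688724643093/887292875000; -39688724643093/887292875000 155518319208969/1014049000000]. tr(M)=13230094912281/79501441600, det(M)=6923072025/12720230656
λ_max, λ_min = (13230094912281/79501441600 ± √175021651532806397803622961/6320479216478210560000)/2 = 16641/100, 10400625/3180057664
so κ_2 = √((16641/100) / (10400625/3180057664)) = 225.5680
bound on ‖Δx‖/‖x‖: κ·ε = 225.5680·1/504 = 0.4476

0.4476


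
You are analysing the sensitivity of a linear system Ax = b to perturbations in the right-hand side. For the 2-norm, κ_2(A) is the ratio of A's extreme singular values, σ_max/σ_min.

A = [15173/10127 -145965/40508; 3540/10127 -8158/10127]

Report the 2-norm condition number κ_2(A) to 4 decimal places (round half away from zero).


304.0000

AᵀA = [144409/61009 -1386225/244036; -1386225/244036 13307929/976144]; tr = 92417/5776, det = 1/361
char-poly roots: 16 and 1/5776
σ_max=√16=4, σ_min=√(1/5776)=(1/76) → κ = 304.0000


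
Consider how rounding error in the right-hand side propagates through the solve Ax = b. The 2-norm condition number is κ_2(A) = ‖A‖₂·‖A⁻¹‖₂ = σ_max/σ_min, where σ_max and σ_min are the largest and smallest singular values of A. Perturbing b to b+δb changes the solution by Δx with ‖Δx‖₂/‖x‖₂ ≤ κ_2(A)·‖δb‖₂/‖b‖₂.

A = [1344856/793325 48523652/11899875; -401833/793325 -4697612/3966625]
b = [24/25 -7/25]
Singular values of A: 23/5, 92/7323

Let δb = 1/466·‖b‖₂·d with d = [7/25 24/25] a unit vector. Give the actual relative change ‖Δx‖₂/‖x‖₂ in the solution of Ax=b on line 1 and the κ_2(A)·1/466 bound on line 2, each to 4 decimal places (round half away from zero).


0.7857
0.7857

from the listed singular values, σ₁ = 23/5, σ_n = 92/7323
κ_2(A) = (23/5) / (92/7323) = 366.1500
perturbation bound = 366.1500·1/466 = 0.7857
solve Ax = b  →  x = [0.0836 0.2007]
2-norm of b is 1.0000; of x, 0.2174
δb = ε·‖b‖·d = [0.0006 0.0021]; solving A·Δx = δb gives ‖Δx‖ = 0.1708
realised ‖Δx‖/‖x‖ = 0.7857
so the bound is sharp here: realised error equals the bound


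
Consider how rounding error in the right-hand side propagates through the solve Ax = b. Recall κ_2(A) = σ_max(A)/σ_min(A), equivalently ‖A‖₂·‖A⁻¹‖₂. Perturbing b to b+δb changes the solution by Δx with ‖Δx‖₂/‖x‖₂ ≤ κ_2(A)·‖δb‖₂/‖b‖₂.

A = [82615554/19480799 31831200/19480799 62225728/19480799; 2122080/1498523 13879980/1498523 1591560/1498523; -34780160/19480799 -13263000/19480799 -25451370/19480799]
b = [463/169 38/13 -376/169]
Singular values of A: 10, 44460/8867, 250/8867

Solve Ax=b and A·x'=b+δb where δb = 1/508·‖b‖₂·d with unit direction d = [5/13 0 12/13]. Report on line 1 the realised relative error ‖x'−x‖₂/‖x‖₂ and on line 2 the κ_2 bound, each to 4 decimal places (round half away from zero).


0.0090
0.6982

σ_max = 10, σ_min = 250/8867
κ_2(A) = 10 / (250/8867) = 354.6800
bound on ‖Δx‖/‖x‖: κ·ε = 354.6800·1/508 = 0.6982
solve Ax = b  →  x = [21.6984 0.2158 -28.0612]
2-norm of b is 4.5826; of x, 35.4725
δb = ε·‖b‖·d = [0.0035 0.0000 0.0083]; solving A·Δx = δb gives ‖Δx‖ = 0.3200
relative error = 0.0090
realised/bound (from unrounded values) ≈ 0.0129


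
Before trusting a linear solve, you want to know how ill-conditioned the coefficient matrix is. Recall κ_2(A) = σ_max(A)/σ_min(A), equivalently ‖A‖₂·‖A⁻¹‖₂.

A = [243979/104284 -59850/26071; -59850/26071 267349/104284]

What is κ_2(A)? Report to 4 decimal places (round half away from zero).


form AᵀA = [138927601/12931216 -9097200/808201; -9097200/808201 153136561/12931216] with trace 173641/7688 and determinant 130321/246016
eigenvalues of AᵀA: λ = (tr ± √(tr²−4·det))/2 = 361/16, 361/15376
σ_max=√(361/16)=(19/4), σ_min=√(361/15376)=(19/124) → κ = 31.0000

31.0000


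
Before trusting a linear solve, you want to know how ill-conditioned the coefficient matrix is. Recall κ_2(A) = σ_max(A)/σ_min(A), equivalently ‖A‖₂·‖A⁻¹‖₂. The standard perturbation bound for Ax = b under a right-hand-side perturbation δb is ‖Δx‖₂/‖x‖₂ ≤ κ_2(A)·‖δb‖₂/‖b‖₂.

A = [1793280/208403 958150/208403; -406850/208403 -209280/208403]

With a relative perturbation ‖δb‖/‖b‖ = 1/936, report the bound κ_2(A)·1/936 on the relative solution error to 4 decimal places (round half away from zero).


0.3194

AᵀA = [2011528900/25836889 1072800000/25836889; 1072800000/25836889 572188900/25836889]; tr = 8940200/89401, det = 10000/89401
char-poly roots: 100 and 100/89401
so κ_2 = √(100 / (100/89401)) = 299.0000
bound on ‖Δx‖/‖x‖: κ·ε = 299.0000·1/936 = 0.3194


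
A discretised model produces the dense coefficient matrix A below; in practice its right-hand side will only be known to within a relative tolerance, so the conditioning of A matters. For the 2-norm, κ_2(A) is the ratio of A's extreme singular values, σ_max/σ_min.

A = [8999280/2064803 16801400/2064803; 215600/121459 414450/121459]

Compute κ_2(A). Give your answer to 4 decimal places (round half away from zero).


form AᵀA = [558702553600/25227286561 1047480588000/25227286561; 1047480588000/25227286561 1964072342500/25227286561] with trace 8729324900/87291649 and determinant 16000000/87291649
λ_max, λ_min = (8729324900/87291649 ± √76195526544224010000/7619831985139201)/2 = 100, 160000/87291649
κ = σ_max/σ_min = 10/(400/9343) = 233.5750

233.5750


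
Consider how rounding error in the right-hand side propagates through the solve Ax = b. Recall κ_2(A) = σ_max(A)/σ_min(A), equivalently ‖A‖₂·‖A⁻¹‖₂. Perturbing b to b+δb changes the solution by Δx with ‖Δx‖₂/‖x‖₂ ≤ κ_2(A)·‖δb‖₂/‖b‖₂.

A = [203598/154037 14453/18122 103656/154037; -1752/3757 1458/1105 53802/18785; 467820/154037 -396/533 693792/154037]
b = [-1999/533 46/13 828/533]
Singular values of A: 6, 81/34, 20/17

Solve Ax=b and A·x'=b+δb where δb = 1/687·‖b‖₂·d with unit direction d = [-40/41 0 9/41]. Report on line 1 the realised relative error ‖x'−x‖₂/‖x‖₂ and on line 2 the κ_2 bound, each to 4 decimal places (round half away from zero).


largest singular value 6, smallest 20/17
condition number: 6 ÷ (20/17) = 5.1000
κ_2(A)·‖δb‖/‖b‖ = 0.0074
solve Ax = b  →  x = [-2.5320 -1.9644 1.7282]
‖b‖₂ = 5.3852 and ‖x‖₂ = 3.6410
with δb = [-0.0076 0.0000 0.0017], A·Δx = δb → ‖Δx‖ = 0.0067
relative error = 0.0018
so the bound overstates the realised error by a factor of ≈ 4.0567 (computed from the unrounded values)

0.0018
0.0074


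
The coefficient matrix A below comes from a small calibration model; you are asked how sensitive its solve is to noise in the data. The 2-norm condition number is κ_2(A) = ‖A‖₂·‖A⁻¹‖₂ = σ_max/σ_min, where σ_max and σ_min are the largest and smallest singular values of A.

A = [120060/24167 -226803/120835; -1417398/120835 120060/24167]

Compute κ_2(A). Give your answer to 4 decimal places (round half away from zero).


form AᵀA = [14019983316/86397025 -233612748/3455881; -233612748/3455881 2436684561/86397025] with trace 97376733/511225 and determinant 90668484/12780625
λ_max, λ_min = (97376733/511225 ± √378992472417441/10454040025)/2 = 4761/25, 19044/511225
so κ_2 = √((4761/25) / (19044/511225)) = 71.5000

71.5000


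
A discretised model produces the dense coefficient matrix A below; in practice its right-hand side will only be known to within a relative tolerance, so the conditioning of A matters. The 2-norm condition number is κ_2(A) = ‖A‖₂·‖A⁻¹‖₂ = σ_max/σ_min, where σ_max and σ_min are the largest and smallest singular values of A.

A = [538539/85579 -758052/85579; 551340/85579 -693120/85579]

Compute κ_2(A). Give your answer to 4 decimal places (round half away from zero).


36.8875

M = AᵀA = [706302081/8708401 -939816108/8708401; -939816108/8708401 1254528144/8708401]. tr(M)=1960830225/8708401, det(M)=324000000/8708401
solving λ² − 1960830225/8708401·λ + 324000000/8708401 = 0 gives λ = 225, 1440000/8708401
so κ_2 = √(225 / (1440000/8708401)) = 36.8875


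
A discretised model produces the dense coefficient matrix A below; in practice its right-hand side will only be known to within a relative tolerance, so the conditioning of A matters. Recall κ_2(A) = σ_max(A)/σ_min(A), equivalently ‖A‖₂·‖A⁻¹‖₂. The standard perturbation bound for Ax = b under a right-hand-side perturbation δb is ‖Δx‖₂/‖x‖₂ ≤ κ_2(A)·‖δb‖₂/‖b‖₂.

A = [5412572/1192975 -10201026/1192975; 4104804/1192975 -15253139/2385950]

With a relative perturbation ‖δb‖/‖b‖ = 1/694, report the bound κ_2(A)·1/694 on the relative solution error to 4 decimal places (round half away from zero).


form AᵀA = [1845814061344/56927574025 -138430977102/2277102961; -138430977102/2277102961 25956079006561/227710296100] with trace 115361021633/787924900 and determinant 857435524/4924530625
char-poly roots: 14641/100 and 234256/196981225
κ_2(A) = √(λ_max/λ_min) = √((14641/100) / (234256/196981225)) = 350.8750
perturbation bound = 350.8750·1/694 = 0.5056

0.5056


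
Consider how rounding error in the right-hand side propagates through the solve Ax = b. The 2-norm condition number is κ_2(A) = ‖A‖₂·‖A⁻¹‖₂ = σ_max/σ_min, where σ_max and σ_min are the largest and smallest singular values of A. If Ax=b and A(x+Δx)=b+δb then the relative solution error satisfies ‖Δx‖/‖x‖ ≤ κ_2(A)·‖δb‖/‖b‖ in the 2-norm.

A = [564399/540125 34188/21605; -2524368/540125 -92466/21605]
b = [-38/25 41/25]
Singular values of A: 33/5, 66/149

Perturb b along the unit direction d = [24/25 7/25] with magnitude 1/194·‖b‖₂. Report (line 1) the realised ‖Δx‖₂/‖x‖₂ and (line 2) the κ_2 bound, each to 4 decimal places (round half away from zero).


0.0114
0.0768

largest singular value 33/5, smallest 66/149
κ = σ_max/σ_min = (33/5)/(66/149) = 14.9000
perturbation bound = 14.9000·1/194 = 0.0768
solve Ax = b  →  x = [1.3375 -1.8438]
‖b‖ = 2.2361, ‖x‖ = 2.2778
re-solving with b+δb shifts x by Δx of norm 0.0260
dividing the unrounded norms, ‖Δx‖/‖x‖ = 0.0114
realised/bound (from unrounded values) ≈ 0.1487


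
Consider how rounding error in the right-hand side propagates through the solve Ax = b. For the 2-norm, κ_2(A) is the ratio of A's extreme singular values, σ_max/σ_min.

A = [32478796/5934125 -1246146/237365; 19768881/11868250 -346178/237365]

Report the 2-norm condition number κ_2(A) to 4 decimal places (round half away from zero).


AᵀA = [7376475863089/225368572900 -351160780509/11268428645; -351160780509/11268428645 66908762440/2253685729]; tr = 16726934729/267976900, det = 38950081/66994225
char-poly roots: 6241/100 and 24964/2679769
κ_2(A) = √(λ_max/λ_min) = √((6241/100) / (24964/2679769)) = 81.8500

81.8500


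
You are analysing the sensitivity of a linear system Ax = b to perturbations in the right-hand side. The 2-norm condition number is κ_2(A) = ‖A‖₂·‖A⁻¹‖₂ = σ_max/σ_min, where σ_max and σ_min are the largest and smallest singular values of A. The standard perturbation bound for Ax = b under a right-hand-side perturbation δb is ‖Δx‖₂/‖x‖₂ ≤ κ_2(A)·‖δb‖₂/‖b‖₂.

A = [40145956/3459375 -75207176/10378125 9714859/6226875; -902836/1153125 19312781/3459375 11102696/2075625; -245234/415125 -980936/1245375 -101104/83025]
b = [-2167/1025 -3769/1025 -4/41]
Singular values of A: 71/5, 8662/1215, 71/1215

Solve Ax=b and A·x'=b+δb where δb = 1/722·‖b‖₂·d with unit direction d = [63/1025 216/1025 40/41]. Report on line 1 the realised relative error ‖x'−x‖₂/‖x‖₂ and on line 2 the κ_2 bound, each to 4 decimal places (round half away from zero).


σ_max = 71/5, σ_min = 71/1215
κ = σ_max/σ_min = (71/5)/(71/1215) = 243.0000
worst-case relative error ≤ 243.0000 × 1/722 = 0.3366
solve Ax = b  →  x = [7.9558 10.7251 -10.7165]
‖b‖₂ = 4.2426 and ‖x‖₂ = 17.1220
with δb = [0.0004 0.0012 0.0057], A·Δx = δb → ‖Δx‖ = 0.1006
relative error = 0.0059
so the bound overstates the realised error by a factor of ≈ 57.3069 (computed from the unrounded values)

0.0059
0.3366


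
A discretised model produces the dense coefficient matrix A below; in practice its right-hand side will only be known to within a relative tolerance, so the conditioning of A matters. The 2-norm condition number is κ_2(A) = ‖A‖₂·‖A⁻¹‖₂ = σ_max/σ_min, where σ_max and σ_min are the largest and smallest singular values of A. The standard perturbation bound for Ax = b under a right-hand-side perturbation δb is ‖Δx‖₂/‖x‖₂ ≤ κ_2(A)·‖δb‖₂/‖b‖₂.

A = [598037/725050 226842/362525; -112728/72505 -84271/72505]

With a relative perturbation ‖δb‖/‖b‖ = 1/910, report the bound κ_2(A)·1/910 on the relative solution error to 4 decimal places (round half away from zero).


0.3749

AᵀA = [5634631321/1819022500 1056479193/454755625; 1056479193/454755625 792378301/454755625]; tr = 352165781/72760900, det = 14641/72760900
char-poly roots: 121/25 and 121/2910436
so κ_2 = √((121/25) / (121/2910436)) = 341.2000
κ_2(A)·‖δb‖/‖b‖ = 0.3749


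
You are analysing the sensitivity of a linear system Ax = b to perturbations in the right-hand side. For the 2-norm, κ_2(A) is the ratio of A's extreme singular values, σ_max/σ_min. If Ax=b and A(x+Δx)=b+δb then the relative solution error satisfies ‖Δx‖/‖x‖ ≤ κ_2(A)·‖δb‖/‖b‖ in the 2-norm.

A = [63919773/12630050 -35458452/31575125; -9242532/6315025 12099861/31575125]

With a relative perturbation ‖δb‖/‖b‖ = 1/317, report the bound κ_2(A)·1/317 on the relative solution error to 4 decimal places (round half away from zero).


0.3110

AᵀA = [7083895954329/255229060804 -1992130326198/319036326005; -1992130326198/319036326005 2245933527129/1595181630025]; tr = 110696688261/3795792100, det = 13286025/151831684
solving λ² − 110696688261/3795792100·λ + 13286025/151831684 = 0 gives λ = 729/25, 455625/151831684
κ = σ_max/σ_min = (27/5)/(675/12322) = 98.5760
perturbation bound = 98.5760·1/317 = 0.3110
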